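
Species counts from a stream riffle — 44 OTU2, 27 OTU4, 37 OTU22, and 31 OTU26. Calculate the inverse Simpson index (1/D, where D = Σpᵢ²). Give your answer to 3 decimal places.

3.868

Total N = 44+27+37+31 = 139, so the proportions are 0.3165468, 0.1942446, 0.2661871, 0.2230216 (working shown to 7 dp, full precision carried).
D = 0.3165468² + 0.1942446² + 0.2661871² + 0.2230216² = 0.1002019 + 0.0377310 + 0.0708555 + 0.0497386 = 0.2585270.
So 1/D = 3.86807, i.e. 3.868 to 3 decimal places.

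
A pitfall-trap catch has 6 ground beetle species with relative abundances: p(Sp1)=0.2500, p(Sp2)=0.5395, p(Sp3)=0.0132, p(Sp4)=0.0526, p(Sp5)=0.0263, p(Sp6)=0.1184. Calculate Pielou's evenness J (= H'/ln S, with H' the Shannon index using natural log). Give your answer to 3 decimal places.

0.692

H' = −Σ pᵢ ln pᵢ = −((-0.34657) + (-0.33293) + (-0.05712) + (-0.15491) + (-0.09568) + (-0.25263)) = 1.23985 (working shown to 5 dp, full precision carried).
With S = 6 species, ln S = 1.79176, so J = 1.23985/1.79176 = 0.69197, i.e. 0.692 to 3 decimal places.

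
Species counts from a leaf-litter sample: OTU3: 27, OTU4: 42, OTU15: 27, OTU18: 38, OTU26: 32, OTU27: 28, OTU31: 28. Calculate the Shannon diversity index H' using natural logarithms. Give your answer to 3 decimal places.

Total N = 27+42+27+38+32+28+28 = 222, so the proportions are 0.12162, 0.18919, 0.12162, 0.17117, 0.14414, 0.12613, 0.12613 (working shown to 5 dp, full precision carried).
Each pᵢ ln pᵢ term: 0.12162×(-2.10684)=-0.25624, 0.18919×(-1.66501)=-0.31500, 0.12162×(-2.10684)=-0.25624, 0.17117×(-1.76509)=-0.30213, 0.14414×(-1.93694)=-0.27920, 0.12613×(-2.07047)=-0.26114, 0.12613×(-2.07047)=-0.26114.
Sum = -1.93109, so H' = 1.931.

1.931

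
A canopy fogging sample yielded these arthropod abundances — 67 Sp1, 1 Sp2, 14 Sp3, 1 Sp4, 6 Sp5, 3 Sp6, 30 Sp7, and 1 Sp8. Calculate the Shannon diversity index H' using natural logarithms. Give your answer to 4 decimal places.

1.2777

Total N = 67+1+14+1+6+3+30+1 = 123, so the proportions are 0.544715, 0.00813, 0.113821, 0.00813, 0.04878, 0.02439, 0.243902, 0.00813 (working shown to 6 dp, full precision carried).
Each pᵢ ln pᵢ term: 0.544715×(-0.607492)=-0.330910, 0.00813×(-4.812184)=-0.039123, 0.113821×(-2.173127)=-0.247348, 0.00813×(-4.812184)=-0.039123, 0.04878×(-3.020425)=-0.147338, 0.02439×(-3.713572)=-0.090575, 0.243902×(-1.410987)=-0.344143, 0.00813×(-4.812184)=-0.039123.
Sum = -1.277684, so H' = 1.2777.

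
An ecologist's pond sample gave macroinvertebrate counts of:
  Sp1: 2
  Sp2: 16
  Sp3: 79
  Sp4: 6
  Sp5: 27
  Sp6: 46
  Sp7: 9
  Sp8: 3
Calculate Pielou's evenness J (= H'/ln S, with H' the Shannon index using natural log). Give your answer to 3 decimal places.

Total N = 2+16+79+6+27+46+9+3 = 188, so the proportions are 0.01064, 0.08511, 0.42021, 0.03191, 0.14362, 0.24468, 0.04787, 0.01596 (working shown to 5 dp, full precision carried).
H' = −Σ pᵢ ln pᵢ = −((-0.04833) + (-0.20969) + (-0.36432) + (-0.10994) + (-0.27870) + (-0.34446) + (-0.14549) + (-0.06603)) = 1.56697.
With S = 8 species, ln S = 2.07944, so J = 1.56697/2.07944 = 0.75355, i.e. 0.754 to 3 decimal places.

0.754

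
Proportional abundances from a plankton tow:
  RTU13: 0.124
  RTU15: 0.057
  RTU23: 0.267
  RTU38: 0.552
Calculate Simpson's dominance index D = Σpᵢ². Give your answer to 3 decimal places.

0.395

D = 0.124² + 0.057² + 0.267² + 0.552² = 0.01538 + 0.00325 + 0.07129 + 0.30470 = 0.39462 (working shown to 5 dp, full precision carried).
To 3 decimal places, D = 0.395.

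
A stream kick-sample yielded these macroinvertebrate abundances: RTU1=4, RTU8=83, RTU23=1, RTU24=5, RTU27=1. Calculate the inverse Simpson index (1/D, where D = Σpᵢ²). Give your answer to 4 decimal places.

1.2747

Total N = 4+83+1+5+1 = 94, so the proportions are 0.0425532, 0.8829787, 0.0106383, 0.0531915, 0.0106383 (working shown to 7 dp, full precision carried).
D = 0.0425532² + 0.8829787² + 0.0106383² + 0.0531915² + 0.0106383² = 0.0018108 + 0.7796514 + 0.0001132 + 0.0028293 + 0.0001132 = 0.7845179.
So 1/D = 1.274668, i.e. 1.2747 to 4 decimal places.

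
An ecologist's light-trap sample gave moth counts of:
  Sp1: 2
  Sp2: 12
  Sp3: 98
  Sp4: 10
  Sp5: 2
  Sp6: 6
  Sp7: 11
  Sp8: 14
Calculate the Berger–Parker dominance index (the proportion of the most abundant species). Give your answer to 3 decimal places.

Total N = 2+12+98+10+2+6+11+14 = 155, so the proportions are 0.0129, 0.07742, 0.63226, 0.06452, 0.0129, 0.03871, 0.07097, 0.09032 (working shown to 5 dp, full precision carried).
The largest proportion is 0.63226, i.e. d = 0.632 to 3 decimal places.

0.632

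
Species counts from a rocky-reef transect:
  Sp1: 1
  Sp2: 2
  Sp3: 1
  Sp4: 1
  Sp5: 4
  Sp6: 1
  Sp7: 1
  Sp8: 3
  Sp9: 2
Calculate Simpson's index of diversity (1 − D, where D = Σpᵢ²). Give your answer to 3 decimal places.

0.852

Total N = 1+2+1+1+4+1+1+3+2 = 16, so the proportions are 0.0625, 0.125, 0.0625, 0.0625, 0.25, 0.0625, 0.0625, 0.1875, 0.125 (working shown to 5 dp, full precision carried).
D = 0.0625² + 0.125² + 0.0625² + 0.0625² + 0.25² + 0.0625² + 0.0625² + 0.1875² + 0.125² = 0.00391 + 0.01562 + 0.00391 + 0.00391 + 0.06250 + 0.00391 + 0.00391 + 0.03516 + 0.01562 = 0.14844.
So 1 − D = 0.85156, i.e. 0.852 to 3 decimal places.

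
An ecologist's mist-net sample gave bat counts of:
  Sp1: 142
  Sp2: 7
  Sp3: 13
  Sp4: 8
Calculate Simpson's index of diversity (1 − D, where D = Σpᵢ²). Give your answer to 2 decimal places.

0.29

Total N = 142+7+13+8 = 170, so the proportions are 0.8353, 0.0412, 0.0765, 0.0471 (working shown to 4 dp, full precision carried).
D = 0.8353² + 0.0412² + 0.0765² + 0.0471² = 0.6977 + 0.0017 + 0.0058 + 0.0022 = 0.7075.
So 1 − D = 0.2925, i.e. 0.29 to 2 decimal places.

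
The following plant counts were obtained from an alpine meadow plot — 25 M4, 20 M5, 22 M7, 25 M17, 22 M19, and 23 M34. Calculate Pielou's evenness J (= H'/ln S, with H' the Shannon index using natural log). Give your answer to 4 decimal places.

Total N = 25+20+22+25+22+23 = 137, so the proportions are 0.182482, 0.145985, 0.160584, 0.182482, 0.160584, 0.167883 (working shown to 6 dp, full precision carried).
H' = −Σ pᵢ ln pᵢ = −((-0.310421) + (-0.280912) + (-0.293698) + (-0.310421) + (-0.293698) + (-0.299585)) = 1.788735.
With S = 6 species, ln S = 1.791759, so J = 1.788735/1.791759 = 0.998312, i.e. 0.9983 to 4 decimal places.

0.9983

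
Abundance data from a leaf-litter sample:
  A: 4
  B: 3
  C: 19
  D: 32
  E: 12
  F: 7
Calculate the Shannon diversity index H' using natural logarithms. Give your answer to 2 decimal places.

1.50

Total N = 4+3+19+32+12+7 = 77, so the proportions are 0.0519, 0.039, 0.2468, 0.4156, 0.1558, 0.0909 (working shown to 4 dp, full precision carried).
Each pᵢ ln pᵢ term: 0.0519×(-2.9575)=-0.1536, 0.039×(-3.2452)=-0.1264, 0.2468×(-1.3994)=-0.3453, 0.4156×(-0.8781)=-0.3649, 0.1558×(-1.8589)=-0.2897, 0.0909×(-2.3979)=-0.2180.
Sum = -1.4980, so H' = 1.50.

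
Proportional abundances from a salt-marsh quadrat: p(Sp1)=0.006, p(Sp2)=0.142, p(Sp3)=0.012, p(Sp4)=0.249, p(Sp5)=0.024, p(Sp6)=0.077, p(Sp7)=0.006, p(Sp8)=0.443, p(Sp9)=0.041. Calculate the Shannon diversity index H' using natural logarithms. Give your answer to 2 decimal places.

Each pᵢ ln pᵢ term (working shown to 4 dp, full precision carried): 0.006×(-5.1160)=-0.0307, 0.142×(-1.9519)=-0.2772, 0.012×(-4.4228)=-0.0531, 0.249×(-1.3903)=-0.3462, 0.024×(-3.7297)=-0.0895, 0.077×(-2.5639)=-0.1974, 0.006×(-5.1160)=-0.0307, 0.443×(-0.8142)=-0.3607, 0.041×(-3.1942)=-0.1310.
Sum = -1.5164, so H' = 1.52.

1.52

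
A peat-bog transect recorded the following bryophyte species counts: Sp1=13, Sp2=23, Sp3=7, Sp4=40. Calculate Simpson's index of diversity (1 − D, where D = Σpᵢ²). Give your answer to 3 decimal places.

Total N = 13+23+7+40 = 83, so the proportions are 0.15663, 0.27711, 0.08434, 0.48193 (working shown to 5 dp, full precision carried).
D = 0.15663² + 0.27711² + 0.08434² + 0.48193² = 0.02453 + 0.07679 + 0.00711 + 0.23225 = 0.34069.
So 1 − D = 0.65931, i.e. 0.659 to 3 decimal places.

0.659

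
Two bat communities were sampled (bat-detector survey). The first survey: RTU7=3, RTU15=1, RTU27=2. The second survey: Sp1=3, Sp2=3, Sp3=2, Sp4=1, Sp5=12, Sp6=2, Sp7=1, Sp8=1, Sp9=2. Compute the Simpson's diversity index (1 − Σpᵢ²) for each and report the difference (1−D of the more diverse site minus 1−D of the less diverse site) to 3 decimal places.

The first survey: N=6, proportions 0.5, 0.16667, 0.33333, giving 1−D = 0.61111 (working shown to 5 dp, full precision carried).
The second survey: N=27, proportions 0.11111, 0.11111, 0.07407, 0.03704, 0.44444, 0.07407, 0.03704, 0.03704, 0.07407, giving 1−D = 0.75720.
Difference = |0.61111 − 0.75720| = 0.14609, i.e. 0.146 to 3 decimal places.

0.146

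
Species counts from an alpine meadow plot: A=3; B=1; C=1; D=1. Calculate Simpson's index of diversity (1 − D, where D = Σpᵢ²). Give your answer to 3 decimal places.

Total N = 3+1+1+1 = 6, so the proportions are 0.5, 0.16667, 0.16667, 0.16667 (working shown to 5 dp, full precision carried).
D = 0.5² + 0.16667² + 0.16667² + 0.16667² = 0.25000 + 0.02778 + 0.02778 + 0.02778 = 0.33333.
So 1 − D = 0.66667, i.e. 0.667 to 3 decimal places.

0.667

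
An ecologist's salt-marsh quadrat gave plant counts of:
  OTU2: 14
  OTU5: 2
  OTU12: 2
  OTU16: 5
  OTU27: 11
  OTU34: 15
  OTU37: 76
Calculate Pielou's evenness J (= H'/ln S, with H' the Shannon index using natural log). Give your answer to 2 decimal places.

Total N = 14+2+2+5+11+15+76 = 125, so the proportions are 0.112, 0.016, 0.016, 0.04, 0.088, 0.12, 0.608 (working shown to 4 dp, full precision carried).
H' = −Σ pᵢ ln pᵢ = −((-0.2452) + (-0.0662) + (-0.0662) + (-0.1288) + (-0.2139) + (-0.2544) + (-0.3025)) = 1.2771.
With S = 7 species, ln S = 1.9459, so J = 1.2771/1.9459 = 0.6563, i.e. 0.66 to 2 decimal places.

0.66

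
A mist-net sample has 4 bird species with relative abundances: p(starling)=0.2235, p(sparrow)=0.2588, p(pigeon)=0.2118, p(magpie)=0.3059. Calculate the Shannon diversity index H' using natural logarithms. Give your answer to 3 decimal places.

1.376

Each pᵢ ln pᵢ term (working shown to 5 dp, full precision carried): 0.2235×(-1.49834)=-0.33488, 0.2588×(-1.35170)=-0.34982, 0.2118×(-1.55211)=-0.32874, 0.3059×(-1.18450)=-0.36234.
Sum = -1.37577, so H' = 1.376.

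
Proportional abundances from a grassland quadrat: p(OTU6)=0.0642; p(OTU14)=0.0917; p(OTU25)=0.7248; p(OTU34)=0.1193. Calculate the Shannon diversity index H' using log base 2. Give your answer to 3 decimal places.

Each pᵢ log₂ pᵢ term (working shown to 5 dp, full precision carried): 0.0642×(-3.96128)=-0.25431, 0.0917×(-3.44693)=-0.31608, 0.7248×(-0.46435)=-0.33656, 0.1193×(-3.06733)=-0.36593.
Sum = -1.27289, so H' = 1.273.

1.273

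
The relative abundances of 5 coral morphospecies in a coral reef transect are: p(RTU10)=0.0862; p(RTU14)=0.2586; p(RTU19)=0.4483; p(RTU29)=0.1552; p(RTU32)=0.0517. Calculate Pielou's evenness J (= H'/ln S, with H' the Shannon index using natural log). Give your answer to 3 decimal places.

0.847

H' = −Σ pᵢ ln pᵢ = −((-0.21128) + (-0.34975) + (-0.35967) + (-0.28914) + (-0.15315)) = 1.36300 (working shown to 5 dp, full precision carried).
With S = 5 species, ln S = 1.60944, so J = 1.36300/1.60944 = 0.84688, i.e. 0.847 to 3 decimal places.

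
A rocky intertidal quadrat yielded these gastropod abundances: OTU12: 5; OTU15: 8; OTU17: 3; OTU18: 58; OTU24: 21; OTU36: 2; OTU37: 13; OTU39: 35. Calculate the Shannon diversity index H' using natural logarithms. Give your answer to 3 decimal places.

Total N = 5+8+3+58+21+2+13+35 = 145, so the proportions are 0.03448, 0.05517, 0.02069, 0.4, 0.14483, 0.01379, 0.08966, 0.24138 (working shown to 5 dp, full precision carried).
Each pᵢ ln pᵢ term: 0.03448×(-3.36730)=-0.11611, 0.05517×(-2.89729)=-0.15985, 0.02069×(-3.87812)=-0.08024, 0.4×(-0.91629)=-0.36652, 0.14483×(-1.93221)=-0.27984, 0.01379×(-4.28359)=-0.05908, 0.08966×(-2.41178)=-0.21623, 0.24138×(-1.42139)=-0.34309.
Sum = -1.62096, so H' = 1.621.

1.621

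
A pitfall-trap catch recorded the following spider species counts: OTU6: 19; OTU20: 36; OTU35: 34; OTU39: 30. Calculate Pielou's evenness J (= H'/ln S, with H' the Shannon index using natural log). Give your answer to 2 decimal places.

0.98

Total N = 19+36+34+30 = 119, so the proportions are 0.1597, 0.3025, 0.2857, 0.2521 (working shown to 4 dp, full precision carried).
H' = −Σ pᵢ ln pᵢ = −((-0.2929) + (-0.3617) + (-0.3579) + (-0.3474)) = 1.3599.
With S = 4 species, ln S = 1.3863, so J = 1.3599/1.3863 = 0.9810, i.e. 0.98 to 2 decimal places.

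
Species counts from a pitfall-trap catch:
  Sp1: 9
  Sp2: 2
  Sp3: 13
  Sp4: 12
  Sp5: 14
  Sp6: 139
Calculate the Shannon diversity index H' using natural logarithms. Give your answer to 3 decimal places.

Total N = 9+2+13+12+14+139 = 189, so the proportions are 0.04762, 0.01058, 0.06878, 0.06349, 0.07407, 0.73545 (working shown to 5 dp, full precision carried).
Each pᵢ ln pᵢ term: 0.04762×(-3.04452)=-0.14498, 0.01058×(-4.54860)=-0.04813, 0.06878×(-2.67680)=-0.18412, 0.06349×(-2.75684)=-0.17504, 0.07407×(-2.60269)=-0.19279, 0.73545×(-0.30727)=-0.22598.
Sum = -0.97104, so H' = 0.971.

0.971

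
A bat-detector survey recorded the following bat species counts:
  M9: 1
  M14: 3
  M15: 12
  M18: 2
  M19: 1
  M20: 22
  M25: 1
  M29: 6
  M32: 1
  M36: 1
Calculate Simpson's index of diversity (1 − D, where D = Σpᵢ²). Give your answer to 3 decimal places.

0.727

Total N = 1+3+12+2+1+22+1+6+1+1 = 50, so the proportions are 0.02, 0.06, 0.24, 0.04, 0.02, 0.44, 0.02, 0.12, 0.02, 0.02 (working shown to 5 dp, full precision carried).
D = 0.02² + 0.06² + 0.24² + 0.04² + 0.02² + 0.44² + 0.02² + 0.12² + 0.02² + 0.02² = 0.00040 + 0.00360 + 0.05760 + 0.00160 + 0.00040 + 0.19360 + 0.00040 + 0.01440 + 0.00040 + 0.00040 = 0.27280.
So 1 − D = 0.72720, i.e. 0.727 to 3 decimal places.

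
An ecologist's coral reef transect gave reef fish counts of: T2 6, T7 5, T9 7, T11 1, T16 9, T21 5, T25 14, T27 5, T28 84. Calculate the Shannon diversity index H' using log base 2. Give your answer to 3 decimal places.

2.023

Total N = 6+5+7+1+9+5+14+5+84 = 136, so the proportions are 0.04412, 0.03676, 0.05147, 0.00735, 0.06618, 0.03676, 0.10294, 0.03676, 0.61765 (working shown to 5 dp, full precision carried).
Each pᵢ log₂ pᵢ term: 0.04412×(-4.50250)=-0.19864, 0.03676×(-4.76553)=-0.17520, 0.05147×(-4.28011)=-0.22030, 0.00735×(-7.08746)=-0.05211, 0.06618×(-3.91754)=-0.25925, 0.03676×(-4.76553)=-0.17520, 0.10294×(-3.28011)=-0.33766, 0.03676×(-4.76553)=-0.17520, 0.61765×(-0.69515)=-0.42935.
Sum = -2.02293, so H' = 2.023.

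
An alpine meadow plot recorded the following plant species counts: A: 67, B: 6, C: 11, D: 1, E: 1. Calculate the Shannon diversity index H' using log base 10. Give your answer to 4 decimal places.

Total N = 67+6+11+1+1 = 86, so the proportions are 0.77907, 0.069767, 0.127907, 0.011628, 0.011628 (working shown to 6 dp, full precision carried).
Each pᵢ log₁₀ pᵢ term: 0.77907×(-0.108424)=-0.084470, 0.069767×(-1.156347)=-0.080675, 0.127907×(-0.893106)=-0.114234, 0.011628×(-1.934498)=-0.022494, 0.011628×(-1.934498)=-0.022494.
Sum = -0.324368, so H' = 0.3244.

0.3244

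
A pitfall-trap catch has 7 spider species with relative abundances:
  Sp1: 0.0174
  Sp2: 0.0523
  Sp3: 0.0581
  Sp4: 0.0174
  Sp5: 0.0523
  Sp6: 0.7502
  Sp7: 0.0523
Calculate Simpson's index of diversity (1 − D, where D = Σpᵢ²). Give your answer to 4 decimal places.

D = 0.0174² + 0.0523² + 0.0581² + 0.0174² + 0.0523² + 0.7502² + 0.0523² = 0.000303 + 0.002735 + 0.003376 + 0.000303 + 0.002735 + 0.562800 + 0.002735 = 0.574987 (working shown to 6 dp, full precision carried).
So 1 − D = 0.425013, i.e. 0.4250 to 4 decimal places.

0.4250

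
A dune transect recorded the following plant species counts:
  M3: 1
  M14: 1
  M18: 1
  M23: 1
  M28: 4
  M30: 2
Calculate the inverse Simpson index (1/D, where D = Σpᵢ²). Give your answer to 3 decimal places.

4.167

Total N = 1+1+1+1+4+2 = 10, so the proportions are 0.1, 0.1, 0.1, 0.1, 0.4, 0.2 (working shown to 7 dp, full precision carried).
D = 0.1² + 0.1² + 0.1² + 0.1² + 0.4² + 0.2² = 0.0100000 + 0.0100000 + 0.0100000 + 0.0100000 + 0.1600000 + 0.0400000 = 0.2400000.
So 1/D = 4.16667, i.e. 4.167 to 3 decimal places.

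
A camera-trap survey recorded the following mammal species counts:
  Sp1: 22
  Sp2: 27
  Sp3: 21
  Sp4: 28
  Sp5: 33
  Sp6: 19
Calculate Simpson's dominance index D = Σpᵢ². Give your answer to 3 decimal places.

0.173

Total N = 22+27+21+28+33+19 = 150, so the proportions are 0.14667, 0.18, 0.14, 0.18667, 0.22, 0.12667 (working shown to 5 dp, full precision carried).
D = 0.14667² + 0.18² + 0.14² + 0.18667² + 0.22² + 0.12667² = 0.02151 + 0.03240 + 0.01960 + 0.03484 + 0.04840 + 0.01604 = 0.17280.
To 3 decimal places, D = 0.173.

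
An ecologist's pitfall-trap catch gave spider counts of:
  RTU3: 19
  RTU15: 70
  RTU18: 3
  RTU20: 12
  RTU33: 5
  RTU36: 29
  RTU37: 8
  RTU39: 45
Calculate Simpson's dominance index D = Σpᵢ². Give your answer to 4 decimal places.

Total N = 19+70+3+12+5+29+8+45 = 191, so the proportions are 0.099476, 0.366492, 0.015707, 0.062827, 0.026178, 0.151832, 0.041885, 0.235602 (working shown to 6 dp, full precision carried).
D = 0.099476² + 0.366492² + 0.015707² + 0.062827² + 0.026178² + 0.151832² + 0.041885² + 0.235602² = 0.009896 + 0.134316 + 0.000247 + 0.003947 + 0.000685 + 0.023053 + 0.001754 + 0.055508 = 0.229407.
To 4 decimal places, D = 0.2294.

0.2294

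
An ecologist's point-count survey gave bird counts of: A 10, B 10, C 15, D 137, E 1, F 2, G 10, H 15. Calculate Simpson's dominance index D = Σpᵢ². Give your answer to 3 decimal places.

0.488

Total N = 10+10+15+137+1+2+10+15 = 200, so the proportions are 0.05, 0.05, 0.075, 0.685, 0.005, 0.01, 0.05, 0.075 (working shown to 5 dp, full precision carried).
D = 0.05² + 0.05² + 0.075² + 0.685² + 0.005² + 0.01² + 0.05² + 0.075² = 0.00250 + 0.00250 + 0.00562 + 0.46923 + 0.00003 + 0.00010 + 0.00250 + 0.00562 = 0.48810.
To 3 decimal places, D = 0.488.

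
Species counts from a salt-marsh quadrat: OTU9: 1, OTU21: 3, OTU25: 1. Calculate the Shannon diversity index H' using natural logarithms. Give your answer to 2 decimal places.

0.95

Total N = 1+3+1 = 5, so the proportions are 0.2, 0.6, 0.2 (working shown to 4 dp, full precision carried).
Each pᵢ ln pᵢ term: 0.2×(-1.6094)=-0.3219, 0.6×(-0.5108)=-0.3065, 0.2×(-1.6094)=-0.3219.
Sum = -0.9503, so H' = 0.95.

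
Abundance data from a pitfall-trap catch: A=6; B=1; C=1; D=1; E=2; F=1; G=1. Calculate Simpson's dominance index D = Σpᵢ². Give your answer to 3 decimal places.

Total N = 6+1+1+1+2+1+1 = 13, so the proportions are 0.46154, 0.07692, 0.07692, 0.07692, 0.15385, 0.07692, 0.07692 (working shown to 5 dp, full precision carried).
D = 0.46154² + 0.07692² + 0.07692² + 0.07692² + 0.15385² + 0.07692² + 0.07692² = 0.21302 + 0.00592 + 0.00592 + 0.00592 + 0.02367 + 0.00592 + 0.00592 = 0.26627.
To 3 decimal places, D = 0.266.

0.266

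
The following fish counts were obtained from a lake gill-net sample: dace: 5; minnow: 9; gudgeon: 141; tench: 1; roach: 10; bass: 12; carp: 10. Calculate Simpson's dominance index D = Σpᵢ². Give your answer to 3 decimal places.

Total N = 5+9+141+1+10+12+10 = 188, so the proportions are 0.0266, 0.04787, 0.75, 0.00532, 0.05319, 0.06383, 0.05319 (working shown to 5 dp, full precision carried).
D = 0.0266² + 0.04787² + 0.75² + 0.00532² + 0.05319² + 0.06383² + 0.05319² = 0.00071 + 0.00229 + 0.56250 + 0.00003 + 0.00283 + 0.00407 + 0.00283 = 0.57526.
To 3 decimal places, D = 0.575.

0.575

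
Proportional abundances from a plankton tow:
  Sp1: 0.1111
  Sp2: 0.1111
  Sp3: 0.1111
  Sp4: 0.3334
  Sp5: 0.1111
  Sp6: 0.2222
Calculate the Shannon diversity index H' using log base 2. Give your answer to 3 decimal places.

Each pᵢ log₂ pᵢ term (working shown to 5 dp, full precision carried): 0.1111×(-3.17007)=-0.35219, 0.1111×(-3.17007)=-0.35219, 0.1111×(-3.17007)=-0.35219, 0.3334×(-1.58467)=-0.52833, 0.1111×(-3.17007)=-0.35219, 0.2222×(-2.17007)=-0.48219.
Sum = -2.41930, so H' = 2.419.

2.419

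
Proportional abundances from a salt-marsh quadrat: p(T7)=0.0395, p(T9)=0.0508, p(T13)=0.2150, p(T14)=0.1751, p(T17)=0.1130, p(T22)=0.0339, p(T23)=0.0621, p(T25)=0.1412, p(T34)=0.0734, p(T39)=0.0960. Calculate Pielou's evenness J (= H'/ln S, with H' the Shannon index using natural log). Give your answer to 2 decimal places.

H' = −Σ pᵢ ln pᵢ = −((-0.1276) + (-0.1514) + (-0.3305) + (-0.3051) + (-0.2464) + (-0.1147) + (-0.1726) + (-0.2764) + (-0.1917) + (-0.2250)) = 2.1414 (working shown to 4 dp, full precision carried).
With S = 10 species, ln S = 2.3026, so J = 2.1414/2.3026 = 0.9300, i.e. 0.93 to 2 decimal places.

0.93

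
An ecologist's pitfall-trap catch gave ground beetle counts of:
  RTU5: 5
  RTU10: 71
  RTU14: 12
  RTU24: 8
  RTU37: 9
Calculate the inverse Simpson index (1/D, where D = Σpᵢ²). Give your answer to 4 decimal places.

2.0588

Total N = 5+71+12+8+9 = 105, so the proportions are 0.047619, 0.6761905, 0.1142857, 0.0761905, 0.0857143 (working shown to 7 dp, full precision carried).
D = 0.047619² + 0.6761905² + 0.1142857² + 0.0761905² + 0.0857143² = 0.0022676 + 0.4572336 + 0.0130612 + 0.0058050 + 0.0073469 = 0.4857143.
So 1/D = 2.058824, i.e. 2.0588 to 4 decimal places.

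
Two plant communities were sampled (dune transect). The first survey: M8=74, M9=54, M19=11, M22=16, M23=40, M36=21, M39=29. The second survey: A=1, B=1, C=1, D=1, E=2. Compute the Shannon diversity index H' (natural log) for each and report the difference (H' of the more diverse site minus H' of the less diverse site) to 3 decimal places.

0.211

The first survey: N=245, proportions 0.30204, 0.22041, 0.0449, 0.06531, 0.16327, 0.08571, 0.11837, giving H' = 1.77152 (working shown to 5 dp, full precision carried).
The second survey: N=6, proportions 0.16667, 0.16667, 0.16667, 0.16667, 0.33333, giving H' = 1.56071.
Difference = |1.77152 − 1.56071| = 0.21081, i.e. 0.211 to 3 decimal places.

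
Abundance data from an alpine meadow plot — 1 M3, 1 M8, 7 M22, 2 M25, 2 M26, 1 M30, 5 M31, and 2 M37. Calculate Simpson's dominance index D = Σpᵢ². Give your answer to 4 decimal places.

Total N = 1+1+7+2+2+1+5+2 = 21, so the proportions are 0.047619, 0.047619, 0.333333, 0.095238, 0.095238, 0.047619, 0.238095, 0.095238 (working shown to 6 dp, full precision carried).
D = 0.047619² + 0.047619² + 0.333333² + 0.095238² + 0.095238² + 0.047619² + 0.238095² + 0.095238² = 0.002268 + 0.002268 + 0.111111 + 0.009070 + 0.009070 + 0.002268 + 0.056689 + 0.009070 = 0.201814.
To 4 decimal places, D = 0.2018.

0.2018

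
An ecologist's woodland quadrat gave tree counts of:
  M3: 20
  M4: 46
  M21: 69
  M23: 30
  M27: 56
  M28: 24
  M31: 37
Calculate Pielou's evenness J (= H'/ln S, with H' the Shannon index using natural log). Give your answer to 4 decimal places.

0.9576

Total N = 20+46+69+30+56+24+37 = 282, so the proportions are 0.070922, 0.163121, 0.244681, 0.106383, 0.198582, 0.085106, 0.131206 (working shown to 6 dp, full precision carried).
H' = −Σ pᵢ ln pᵢ = −((-0.187672) + (-0.295781) + (-0.344462) + (-0.238373) + (-0.321018) + (-0.209690) + (-0.266477)) = 1.863473.
With S = 7 species, ln S = 1.945910, so J = 1.863473/1.945910 = 0.957636, i.e. 0.9576 to 4 decimal places.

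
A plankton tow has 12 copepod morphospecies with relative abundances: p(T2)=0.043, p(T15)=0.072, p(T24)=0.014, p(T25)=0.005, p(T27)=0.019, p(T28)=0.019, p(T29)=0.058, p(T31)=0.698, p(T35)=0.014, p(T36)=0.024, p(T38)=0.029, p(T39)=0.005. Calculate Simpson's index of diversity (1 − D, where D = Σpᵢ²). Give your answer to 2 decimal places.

0.50

D = 0.043² + 0.072² + 0.014² + 0.005² + 0.019² + 0.019² + 0.058² + 0.698² + 0.014² + 0.024² + 0.029² + 0.005² = 0.0018 + 0.0052 + 0.0002 + 0.0000 + 0.0004 + 0.0004 + 0.0034 + 0.4872 + 0.0002 + 0.0006 + 0.0008 + 0.0000 = 0.5002 (working shown to 4 dp, full precision carried).
So 1 − D = 0.4998, i.e. 0.50 to 2 decimal places.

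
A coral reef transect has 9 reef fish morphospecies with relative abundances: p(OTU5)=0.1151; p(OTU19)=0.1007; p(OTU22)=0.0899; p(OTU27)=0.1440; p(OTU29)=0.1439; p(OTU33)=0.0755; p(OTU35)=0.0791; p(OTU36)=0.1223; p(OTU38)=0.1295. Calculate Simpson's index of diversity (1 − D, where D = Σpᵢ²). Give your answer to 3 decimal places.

0.883

D = 0.1151² + 0.1007² + 0.0899² + 0.144² + 0.1439² + 0.0755² + 0.0791² + 0.1223² + 0.1295² = 0.01325 + 0.01014 + 0.00808 + 0.02074 + 0.02071 + 0.00570 + 0.00626 + 0.01496 + 0.01677 = 0.11660 (working shown to 5 dp, full precision carried).
So 1 − D = 0.88340, i.e. 0.883 to 3 decimal places.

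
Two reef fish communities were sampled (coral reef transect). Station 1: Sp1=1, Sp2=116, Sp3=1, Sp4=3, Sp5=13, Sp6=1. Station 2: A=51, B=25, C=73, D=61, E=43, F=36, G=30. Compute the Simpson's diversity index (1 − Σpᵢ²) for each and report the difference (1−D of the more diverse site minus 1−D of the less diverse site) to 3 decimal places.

Station 1: N=135, proportions 0.00741, 0.85926, 0.00741, 0.02222, 0.0963, 0.00741, giving 1−D = 0.25174 (working shown to 5 dp, full precision carried).
Station 2: N=319, proportions 0.15987, 0.07837, 0.22884, 0.19122, 0.1348, 0.11285, 0.09404, giving 1−D = 0.83961.
Difference = |0.25174 − 0.83961| = 0.58787, i.e. 0.588 to 3 decimal places.

0.588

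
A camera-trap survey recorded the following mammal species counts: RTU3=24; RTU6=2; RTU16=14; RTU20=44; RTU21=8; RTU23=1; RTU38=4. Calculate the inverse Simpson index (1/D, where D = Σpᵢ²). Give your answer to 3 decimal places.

3.369

Total N = 24+2+14+44+8+1+4 = 97, so the proportions are 0.2474227, 0.0206186, 0.1443299, 0.4536082, 0.0824742, 0.0103093, 0.0412371 (working shown to 7 dp, full precision carried).
D = 0.2474227² + 0.0206186² + 0.1443299² + 0.4536082² + 0.0824742² + 0.0103093² + 0.0412371² = 0.0612180 + 0.0004251 + 0.0208311 + 0.2057604 + 0.0068020 + 0.0001063 + 0.0017005 = 0.2968434.
So 1/D = 3.36878, i.e. 3.369 to 3 decimal places.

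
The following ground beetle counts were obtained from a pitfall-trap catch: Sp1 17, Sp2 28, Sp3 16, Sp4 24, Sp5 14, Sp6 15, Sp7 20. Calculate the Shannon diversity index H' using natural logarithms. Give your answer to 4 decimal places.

1.9159

Total N = 17+28+16+24+14+15+20 = 134, so the proportions are 0.126866, 0.208955, 0.119403, 0.179104, 0.104478, 0.11194, 0.149254 (working shown to 6 dp, full precision carried).
Each pᵢ ln pᵢ term: 0.126866×(-2.064626)=-0.261930, 0.208955×(-1.565635)=-0.327148, 0.119403×(-2.125251)=-0.253761, 0.179104×(-1.719786)=-0.308021, 0.104478×(-2.258782)=-0.235992, 0.11194×(-2.189790)=-0.245126, 0.149254×(-1.902108)=-0.283897.
Sum = -1.915875, so H' = 1.9159.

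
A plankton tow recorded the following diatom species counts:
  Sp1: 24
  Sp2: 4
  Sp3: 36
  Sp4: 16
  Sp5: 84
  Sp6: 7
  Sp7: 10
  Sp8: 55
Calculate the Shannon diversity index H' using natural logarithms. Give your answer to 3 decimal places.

Total N = 24+4+36+16+84+7+10+55 = 236, so the proportions are 0.10169, 0.01695, 0.15254, 0.0678, 0.35593, 0.02966, 0.04237, 0.23305 (working shown to 5 dp, full precision carried).
Each pᵢ ln pᵢ term: 0.10169×(-2.28578)=-0.23245, 0.01695×(-4.07754)=-0.06911, 0.15254×(-1.88031)=-0.28683, 0.0678×(-2.69124)=-0.18246, 0.35593×(-1.03302)=-0.36768, 0.02966×(-3.51792)=-0.10435, 0.04237×(-3.16125)=-0.13395, 0.23305×(-1.45650)=-0.33944.
Sum = -1.71627, so H' = 1.716.

1.716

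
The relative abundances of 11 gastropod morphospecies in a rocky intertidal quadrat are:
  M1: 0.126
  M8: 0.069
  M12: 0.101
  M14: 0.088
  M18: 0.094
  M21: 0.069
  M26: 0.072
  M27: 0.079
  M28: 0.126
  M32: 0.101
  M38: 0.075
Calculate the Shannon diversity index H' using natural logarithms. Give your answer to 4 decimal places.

2.3745

Each pᵢ ln pᵢ term (working shown to 6 dp, full precision carried): 0.126×(-2.071473)=-0.261006, 0.069×(-2.673649)=-0.184482, 0.101×(-2.292635)=-0.231556, 0.088×(-2.430418)=-0.213877, 0.094×(-2.364460)=-0.222259, 0.069×(-2.673649)=-0.184482, 0.072×(-2.631089)=-0.189438, 0.079×(-2.538307)=-0.200526, 0.126×(-2.071473)=-0.261006, 0.101×(-2.292635)=-0.231556, 0.075×(-2.590267)=-0.194270.
Sum = -2.374458, so H' = 2.3745.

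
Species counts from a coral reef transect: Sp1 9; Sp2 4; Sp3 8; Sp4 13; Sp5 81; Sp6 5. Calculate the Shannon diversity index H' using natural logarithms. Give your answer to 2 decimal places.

1.13

Total N = 9+4+8+13+81+5 = 120, so the proportions are 0.075, 0.0333, 0.0667, 0.1083, 0.675, 0.0417 (working shown to 4 dp, full precision carried).
Each pᵢ ln pᵢ term: 0.075×(-2.5903)=-0.1943, 0.0333×(-3.4012)=-0.1134, 0.0667×(-2.7081)=-0.1805, 0.1083×(-2.2225)=-0.2408, 0.675×(-0.3930)=-0.2653, 0.0417×(-3.1781)=-0.1324.
Sum = -1.1267, so H' = 1.13.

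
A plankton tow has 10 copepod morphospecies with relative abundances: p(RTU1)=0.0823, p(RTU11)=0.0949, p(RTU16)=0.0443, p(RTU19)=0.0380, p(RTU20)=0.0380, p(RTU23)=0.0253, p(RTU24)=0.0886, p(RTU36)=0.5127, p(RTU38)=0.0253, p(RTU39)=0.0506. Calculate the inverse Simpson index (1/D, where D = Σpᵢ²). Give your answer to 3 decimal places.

D = 0.0823² + 0.0949² + 0.0443² + 0.038² + 0.038² + 0.0253² + 0.0886² + 0.5127² + 0.0253² + 0.0506² = 0.0067733 + 0.0090060 + 0.0019625 + 0.0014440 + 0.0014440 + 0.0006401 + 0.0078500 + 0.2628613 + 0.0006401 + 0.0025604 = 0.2951816 (working shown to 7 dp, full precision carried).
So 1/D = 3.38775, i.e. 3.388 to 3 decimal places.

3.388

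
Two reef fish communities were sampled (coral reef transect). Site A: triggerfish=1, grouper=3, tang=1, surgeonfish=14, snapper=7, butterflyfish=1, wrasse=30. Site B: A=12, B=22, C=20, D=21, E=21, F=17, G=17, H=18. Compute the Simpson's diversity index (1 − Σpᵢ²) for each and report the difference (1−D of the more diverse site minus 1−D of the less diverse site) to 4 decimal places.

Site A: N=57, proportions 0.0175439, 0.0526316, 0.0175439, 0.245614, 0.122807, 0.0175439, 0.5263158, giving 1−D = 0.6438904 (working shown to 7 dp, full precision carried).
Site B: N=148, proportions 0.0810811, 0.1486486, 0.1351351, 0.1418919, 0.1418919, 0.1148649, 0.1148649, 0.1216216, giving 1−D = 0.8716216.
Difference = |0.6438904 − 0.8716216| = 0.2277312, i.e. 0.2277 to 4 decimal places.

0.2277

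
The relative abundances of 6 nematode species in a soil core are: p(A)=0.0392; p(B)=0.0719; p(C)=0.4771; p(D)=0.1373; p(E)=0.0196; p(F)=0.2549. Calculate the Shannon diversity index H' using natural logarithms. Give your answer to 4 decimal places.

Each pᵢ ln pᵢ term (working shown to 6 dp, full precision carried): 0.0392×(-3.239079)=-0.126972, 0.0719×(-2.632479)=-0.189275, 0.4771×(-0.740029)=-0.353068, 0.1373×(-1.985587)=-0.272621, 0.0196×(-3.932226)=-0.077072, 0.2549×(-1.366884)=-0.348419.
Sum = -1.367426, so H' = 1.3674.

1.3674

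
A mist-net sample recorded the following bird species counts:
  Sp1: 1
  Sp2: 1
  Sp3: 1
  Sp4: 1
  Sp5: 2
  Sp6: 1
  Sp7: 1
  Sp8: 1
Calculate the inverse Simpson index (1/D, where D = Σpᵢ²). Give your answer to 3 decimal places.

7.364

Total N = 1+1+1+1+2+1+1+1 = 9, so the proportions are 0.1111111, 0.1111111, 0.1111111, 0.1111111, 0.2222222, 0.1111111, 0.1111111, 0.1111111 (working shown to 7 dp, full precision carried).
D = 0.1111111² + 0.1111111² + 0.1111111² + 0.1111111² + 0.2222222² + 0.1111111² + 0.1111111² + 0.1111111² = 0.0123457 + 0.0123457 + 0.0123457 + 0.0123457 + 0.0493827 + 0.0123457 + 0.0123457 + 0.0123457 = 0.1358025.
So 1/D = 7.36364, i.e. 7.364 to 3 decimal places.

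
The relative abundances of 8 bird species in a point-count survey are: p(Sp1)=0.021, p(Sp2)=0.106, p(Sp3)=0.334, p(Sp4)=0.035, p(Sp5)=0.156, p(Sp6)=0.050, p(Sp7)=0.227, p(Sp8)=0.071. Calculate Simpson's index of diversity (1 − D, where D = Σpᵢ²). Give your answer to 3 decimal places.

D = 0.021² + 0.106² + 0.334² + 0.035² + 0.156² + 0.05² + 0.227² + 0.071² = 0.00044 + 0.01124 + 0.11156 + 0.00123 + 0.02434 + 0.00250 + 0.05153 + 0.00504 = 0.20786 (working shown to 5 dp, full precision carried).
So 1 − D = 0.79214, i.e. 0.792 to 3 decimal places.

0.792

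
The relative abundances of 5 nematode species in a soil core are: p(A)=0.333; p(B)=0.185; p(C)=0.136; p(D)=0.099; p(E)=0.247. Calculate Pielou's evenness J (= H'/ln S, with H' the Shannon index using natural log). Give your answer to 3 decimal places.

H' = −Σ pᵢ ln pᵢ = −((-0.36617) + (-0.31217) + (-0.27133) + (-0.22895) + (-0.34540)) = 1.52402 (working shown to 5 dp, full precision carried).
With S = 5 species, ln S = 1.60944, so J = 1.52402/1.60944 = 0.94693, i.e. 0.947 to 3 decimal places.

0.947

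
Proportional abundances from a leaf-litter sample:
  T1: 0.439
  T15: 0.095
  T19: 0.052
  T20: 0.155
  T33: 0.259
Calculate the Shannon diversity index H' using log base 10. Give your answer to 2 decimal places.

0.60

Each pᵢ log₁₀ pᵢ term (working shown to 4 dp, full precision carried): 0.439×(-0.3575)=-0.1570, 0.095×(-1.0223)=-0.0971, 0.052×(-1.2840)=-0.0668, 0.155×(-0.8097)=-0.1255, 0.259×(-0.5867)=-0.1520.
Sum = -0.5983, so H' = 0.60.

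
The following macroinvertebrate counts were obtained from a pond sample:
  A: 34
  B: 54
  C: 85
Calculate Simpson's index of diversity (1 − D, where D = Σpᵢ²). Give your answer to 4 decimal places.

0.6225

Total N = 34+54+85 = 173, so the proportions are 0.196532, 0.312139, 0.491329 (working shown to 6 dp, full precision carried).
D = 0.196532² + 0.312139² + 0.491329² = 0.038625 + 0.097431 + 0.241405 = 0.377460.
So 1 − D = 0.622540, i.e. 0.6225 to 4 decimal places.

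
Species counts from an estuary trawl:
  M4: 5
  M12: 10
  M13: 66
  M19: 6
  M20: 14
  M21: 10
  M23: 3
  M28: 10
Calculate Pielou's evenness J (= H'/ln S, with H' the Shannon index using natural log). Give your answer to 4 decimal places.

Total N = 5+10+66+6+14+10+3+10 = 124, so the proportions are 0.040323, 0.080645, 0.532258, 0.048387, 0.112903, 0.080645, 0.024194, 0.080645 (working shown to 6 dp, full precision carried).
H' = −Σ pᵢ ln pᵢ = −((-0.129470) + (-0.203040) + (-0.335656) + (-0.146541) + (-0.246267) + (-0.203040) + (-0.090040) + (-0.203040)) = 1.557095.
With S = 8 species, ln S = 2.079442, so J = 1.557095/2.079442 = 0.748804, i.e. 0.7488 to 4 decimal places.

0.7488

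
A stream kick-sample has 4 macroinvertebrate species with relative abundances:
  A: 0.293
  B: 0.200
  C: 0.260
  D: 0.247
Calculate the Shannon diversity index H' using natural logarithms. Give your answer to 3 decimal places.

Each pᵢ ln pᵢ term (working shown to 5 dp, full precision carried): 0.293×(-1.22758)=-0.35968, 0.2×(-1.60944)=-0.32189, 0.26×(-1.34707)=-0.35024, 0.247×(-1.39837)=-0.34540.
Sum = -1.37721, so H' = 1.377.

1.377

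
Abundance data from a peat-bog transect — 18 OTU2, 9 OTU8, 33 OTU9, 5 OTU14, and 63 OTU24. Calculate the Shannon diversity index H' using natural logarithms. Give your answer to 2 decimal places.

1.29

Total N = 18+9+33+5+63 = 128, so the proportions are 0.1406, 0.0703, 0.2578, 0.0391, 0.4922 (working shown to 4 dp, full precision carried).
Each pᵢ ln pᵢ term: 0.1406×(-1.9617)=-0.2759, 0.0703×(-2.6548)=-0.1867, 0.2578×(-1.3555)=-0.3495, 0.0391×(-3.2426)=-0.1267, 0.4922×(-0.7089)=-0.3489.
Sum = -1.2876, so H' = 1.29.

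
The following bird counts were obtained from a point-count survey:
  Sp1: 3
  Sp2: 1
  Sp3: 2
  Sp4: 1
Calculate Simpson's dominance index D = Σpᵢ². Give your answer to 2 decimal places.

0.31

Total N = 3+1+2+1 = 7, so the proportions are 0.4286, 0.1429, 0.2857, 0.1429 (working shown to 4 dp, full precision carried).
D = 0.4286² + 0.1429² + 0.2857² + 0.1429² = 0.1837 + 0.0204 + 0.0816 + 0.0204 = 0.3061.
To 2 decimal places, D = 0.31.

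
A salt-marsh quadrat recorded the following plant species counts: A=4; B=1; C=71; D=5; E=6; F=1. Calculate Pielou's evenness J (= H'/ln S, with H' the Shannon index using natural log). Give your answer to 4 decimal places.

0.4250

Total N = 4+1+71+5+6+1 = 88, so the proportions are 0.045455, 0.011364, 0.806818, 0.056818, 0.068182, 0.011364 (working shown to 6 dp, full precision carried).
H' = −Σ pᵢ ln pᵢ = −((-0.140502) + (-0.050879) + (-0.173189) + (-0.162949) + (-0.183108) + (-0.050879)) = 0.761505.
With S = 6 species, ln S = 1.791759, so J = 0.761505/1.791759 = 0.425004, i.e. 0.4250 to 4 decimal places.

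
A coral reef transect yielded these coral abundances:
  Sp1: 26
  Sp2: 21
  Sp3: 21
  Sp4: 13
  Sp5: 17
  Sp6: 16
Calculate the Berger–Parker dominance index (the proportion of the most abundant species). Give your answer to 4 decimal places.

0.2281

Total N = 26+21+21+13+17+16 = 114, so the proportions are 0.22807, 0.184211, 0.184211, 0.114035, 0.149123, 0.140351 (working shown to 6 dp, full precision carried).
The largest proportion is 0.22807, i.e. d = 0.2281 to 4 decimal places.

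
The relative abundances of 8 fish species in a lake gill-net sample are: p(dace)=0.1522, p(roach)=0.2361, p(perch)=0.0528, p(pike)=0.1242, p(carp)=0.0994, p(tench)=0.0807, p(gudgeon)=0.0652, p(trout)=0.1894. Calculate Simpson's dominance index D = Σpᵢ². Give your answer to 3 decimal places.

0.154

D = 0.1522² + 0.2361² + 0.0528² + 0.1242² + 0.0994² + 0.0807² + 0.0652² + 0.1894² = 0.02316 + 0.05574 + 0.00279 + 0.01543 + 0.00988 + 0.00651 + 0.00425 + 0.03587 = 0.15364 (working shown to 5 dp, full precision carried).
To 3 decimal places, D = 0.154.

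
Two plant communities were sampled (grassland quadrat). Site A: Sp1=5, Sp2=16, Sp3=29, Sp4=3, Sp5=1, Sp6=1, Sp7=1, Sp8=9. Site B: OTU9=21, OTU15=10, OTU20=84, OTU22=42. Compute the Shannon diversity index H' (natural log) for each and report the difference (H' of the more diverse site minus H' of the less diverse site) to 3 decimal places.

0.379

Site A: N=65, proportions 0.07692, 0.24615, 0.44615, 0.04615, 0.01538, 0.01538, 0.01538, 0.13846, giving H' = 1.51083 (working shown to 5 dp, full precision carried).
Site B: N=157, proportions 0.13376, 0.06369, 0.53503, 0.26752, giving H' = 1.13184.
Difference = |1.51083 − 1.13184| = 0.37899, i.e. 0.379 to 3 decimal places.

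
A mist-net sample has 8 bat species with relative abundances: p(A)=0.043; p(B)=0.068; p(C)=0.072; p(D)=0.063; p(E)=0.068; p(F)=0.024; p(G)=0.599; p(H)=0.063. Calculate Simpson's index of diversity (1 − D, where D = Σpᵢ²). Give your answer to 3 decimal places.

0.616

D = 0.043² + 0.068² + 0.072² + 0.063² + 0.068² + 0.024² + 0.599² + 0.063² = 0.00185 + 0.00462 + 0.00518 + 0.00397 + 0.00462 + 0.00058 + 0.35880 + 0.00397 = 0.38360 (working shown to 5 dp, full precision carried).
So 1 − D = 0.61640, i.e. 0.616 to 3 decimal places.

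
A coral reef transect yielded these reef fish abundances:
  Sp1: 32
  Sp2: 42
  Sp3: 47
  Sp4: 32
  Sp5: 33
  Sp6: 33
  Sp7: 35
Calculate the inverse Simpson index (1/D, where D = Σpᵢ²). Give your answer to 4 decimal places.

6.8459

Total N = 32+42+47+32+33+33+35 = 254, so the proportions are 0.12598425, 0.16535433, 0.18503937, 0.12598425, 0.12992126, 0.12992126, 0.13779528 (working shown to 8 dp, full precision carried).
D = 0.12598425² + 0.16535433² + 0.18503937² + 0.12598425² + 0.12992126² + 0.12992126² + 0.13779528² = 0.01587203 + 0.02734205 + 0.03423957 + 0.01587203 + 0.01687953 + 0.01687953 + 0.01898754 = 0.14607229.
So 1/D = 6.845925, i.e. 6.8459 to 4 decimal places.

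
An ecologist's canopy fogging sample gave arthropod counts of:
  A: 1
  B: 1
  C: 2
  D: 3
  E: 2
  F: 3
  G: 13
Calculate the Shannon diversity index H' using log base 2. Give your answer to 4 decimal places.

2.1792

Total N = 1+1+2+3+2+3+13 = 25, so the proportions are 0.04, 0.04, 0.08, 0.12, 0.08, 0.12, 0.52 (working shown to 6 dp, full precision carried).
Each pᵢ log₂ pᵢ term: 0.04×(-4.643856)=-0.185754, 0.04×(-4.643856)=-0.185754, 0.08×(-3.643856)=-0.291508, 0.12×(-3.058894)=-0.367067, 0.08×(-3.643856)=-0.291508, 0.12×(-3.058894)=-0.367067, 0.52×(-0.943416)=-0.490577.
Sum = -2.179237, so H' = 2.1792.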